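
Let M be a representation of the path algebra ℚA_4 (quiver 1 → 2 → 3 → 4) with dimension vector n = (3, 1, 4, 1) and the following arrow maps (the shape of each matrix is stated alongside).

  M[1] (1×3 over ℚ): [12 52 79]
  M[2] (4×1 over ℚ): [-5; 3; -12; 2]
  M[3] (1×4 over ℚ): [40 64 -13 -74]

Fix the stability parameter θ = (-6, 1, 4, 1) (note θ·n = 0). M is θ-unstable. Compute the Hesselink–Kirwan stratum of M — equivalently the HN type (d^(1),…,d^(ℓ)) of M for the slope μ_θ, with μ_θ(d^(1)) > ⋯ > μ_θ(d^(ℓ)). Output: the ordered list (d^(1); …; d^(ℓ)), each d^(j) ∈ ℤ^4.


Via rank(M_{q-1}∘⋯∘M_p): M ≅ I[1,1]^2, I[1,3], I[3,3]^2, I[3,4].
μ_θ-semistable layers: μ^(1)=4; μ^(2)=5/2; μ^(3)=1; μ^(4)=-6

((0, 0, 3, 0); (0, 0, 1, 1); (0, 1, 0, 0); (3, 0, 0, 0))


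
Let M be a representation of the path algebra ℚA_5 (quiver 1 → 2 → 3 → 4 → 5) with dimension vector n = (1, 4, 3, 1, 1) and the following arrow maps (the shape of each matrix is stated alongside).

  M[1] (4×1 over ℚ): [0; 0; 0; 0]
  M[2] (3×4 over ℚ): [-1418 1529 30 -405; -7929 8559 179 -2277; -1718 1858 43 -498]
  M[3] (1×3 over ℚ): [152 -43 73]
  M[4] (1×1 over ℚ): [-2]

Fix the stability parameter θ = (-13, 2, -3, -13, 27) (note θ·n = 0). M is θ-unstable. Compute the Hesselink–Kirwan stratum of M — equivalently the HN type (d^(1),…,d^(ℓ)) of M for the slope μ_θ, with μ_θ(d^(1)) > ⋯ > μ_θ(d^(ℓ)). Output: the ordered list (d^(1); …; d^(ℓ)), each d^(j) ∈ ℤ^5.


Barcode: M ≅ I[1,1], I[2,2], I[2,3]^2, I[2,5]. HN layers by μ_θ (5 steps, strictly decreasing):
  μ^(1)=27; μ^(2)=2; μ^(3)=-1/2; μ^(4)=-14/3; μ^(5)=-13

((0, 0, 0, 0, 1); (0, 1, 0, 0, 0); (0, 2, 2, 0, 0); (0, 1, 1, 1, 0); (1, 0, 0, 0, 0))


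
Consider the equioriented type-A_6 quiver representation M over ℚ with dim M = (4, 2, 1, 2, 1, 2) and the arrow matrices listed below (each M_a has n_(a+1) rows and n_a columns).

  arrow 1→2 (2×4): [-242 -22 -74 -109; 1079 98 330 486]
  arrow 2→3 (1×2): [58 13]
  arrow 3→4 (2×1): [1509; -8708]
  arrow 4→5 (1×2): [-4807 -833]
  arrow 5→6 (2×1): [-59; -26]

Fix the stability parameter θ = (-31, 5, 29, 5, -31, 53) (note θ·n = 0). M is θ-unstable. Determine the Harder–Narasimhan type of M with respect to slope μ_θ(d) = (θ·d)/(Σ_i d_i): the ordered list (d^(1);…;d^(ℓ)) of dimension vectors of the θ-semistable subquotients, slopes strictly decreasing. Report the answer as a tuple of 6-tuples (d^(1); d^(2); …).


Via rank(M_{q-1}∘⋯∘M_p): M ≅ I[1,1]^2, I[1,2], I[1,6], I[4,4], I[6,6].
μ_θ-semistable layers: μ^(1)=53; μ^(2)=5; μ^(3)=2; μ^(4)=-31

((0, 0, 0, 0, 0, 2); (0, 1, 0, 1, 0, 0); (0, 1, 1, 1, 1, 0); (4, 0, 0, 0, 0, 0))


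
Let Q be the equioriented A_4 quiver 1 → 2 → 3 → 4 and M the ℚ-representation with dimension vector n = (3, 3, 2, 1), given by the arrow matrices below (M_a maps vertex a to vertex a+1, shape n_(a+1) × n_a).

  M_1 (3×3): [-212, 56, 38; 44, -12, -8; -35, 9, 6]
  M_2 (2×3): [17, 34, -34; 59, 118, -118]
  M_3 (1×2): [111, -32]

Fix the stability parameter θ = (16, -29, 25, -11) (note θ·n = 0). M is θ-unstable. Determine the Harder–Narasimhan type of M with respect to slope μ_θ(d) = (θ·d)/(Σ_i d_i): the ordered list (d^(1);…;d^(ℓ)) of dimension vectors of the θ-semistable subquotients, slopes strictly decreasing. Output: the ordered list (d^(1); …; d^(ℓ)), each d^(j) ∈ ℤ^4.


Via rank(M_{q-1}∘⋯∘M_p): M ≅ I[1,2]^2, I[1,4], I[3,3].
μ_θ-semistable layers: μ^(1)=25; μ^(2)=7; μ^(3)=-13/2

((0, 0, 1, 0); (0, 0, 1, 1); (3, 3, 0, 0))


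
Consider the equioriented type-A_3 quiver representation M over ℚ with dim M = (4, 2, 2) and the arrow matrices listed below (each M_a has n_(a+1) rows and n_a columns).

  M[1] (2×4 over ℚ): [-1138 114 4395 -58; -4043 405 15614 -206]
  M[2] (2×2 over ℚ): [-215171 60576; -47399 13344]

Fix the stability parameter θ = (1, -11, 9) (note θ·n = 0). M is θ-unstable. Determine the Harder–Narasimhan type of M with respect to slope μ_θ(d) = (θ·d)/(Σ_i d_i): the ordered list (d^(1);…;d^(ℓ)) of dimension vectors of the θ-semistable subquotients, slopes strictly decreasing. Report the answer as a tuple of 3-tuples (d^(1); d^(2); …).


Barcode: M ≅ I[1,1]^2, I[1,2], I[1,3], I[3,3]. HN layers by μ_θ (3 steps, strictly decreasing):
  μ^(1)=9; μ^(2)=1; μ^(3)=-5

((0, 0, 2); (2, 0, 0); (2, 2, 0))


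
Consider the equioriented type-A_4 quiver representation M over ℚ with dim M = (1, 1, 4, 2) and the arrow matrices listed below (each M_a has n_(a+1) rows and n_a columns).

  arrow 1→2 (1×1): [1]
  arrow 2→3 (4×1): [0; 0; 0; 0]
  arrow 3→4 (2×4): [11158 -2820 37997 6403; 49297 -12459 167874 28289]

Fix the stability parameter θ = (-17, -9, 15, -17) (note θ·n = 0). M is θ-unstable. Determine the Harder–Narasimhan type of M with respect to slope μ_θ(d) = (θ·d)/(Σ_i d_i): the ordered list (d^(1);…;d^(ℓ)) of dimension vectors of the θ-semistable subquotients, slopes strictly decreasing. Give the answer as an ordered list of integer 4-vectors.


Barcode: M ≅ I[1,2], I[3,3]^2, I[3,4]^2. HN layers by μ_θ (4 steps, strictly decreasing):
  μ^(1)=15; μ^(2)=-1; μ^(3)=-9; μ^(4)=-17

((0, 0, 2, 0); (0, 0, 2, 2); (0, 1, 0, 0); (1, 0, 0, 0))


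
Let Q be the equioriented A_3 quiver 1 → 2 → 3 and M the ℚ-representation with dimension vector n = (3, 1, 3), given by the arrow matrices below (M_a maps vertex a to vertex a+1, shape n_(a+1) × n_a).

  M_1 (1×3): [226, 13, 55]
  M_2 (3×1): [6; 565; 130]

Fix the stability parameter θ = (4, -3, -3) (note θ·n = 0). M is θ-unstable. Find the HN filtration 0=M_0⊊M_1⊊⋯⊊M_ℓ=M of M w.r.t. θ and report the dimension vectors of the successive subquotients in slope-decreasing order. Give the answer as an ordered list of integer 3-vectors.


Via rank(M_{q-1}∘⋯∘M_p): M ≅ I[1,1]^2, I[1,3], I[3,3]^2.
μ_θ-semistable layers: μ^(1)=4; μ^(2)=-2/3; μ^(3)=-3

((2, 0, 0); (1, 1, 1); (0, 0, 2))


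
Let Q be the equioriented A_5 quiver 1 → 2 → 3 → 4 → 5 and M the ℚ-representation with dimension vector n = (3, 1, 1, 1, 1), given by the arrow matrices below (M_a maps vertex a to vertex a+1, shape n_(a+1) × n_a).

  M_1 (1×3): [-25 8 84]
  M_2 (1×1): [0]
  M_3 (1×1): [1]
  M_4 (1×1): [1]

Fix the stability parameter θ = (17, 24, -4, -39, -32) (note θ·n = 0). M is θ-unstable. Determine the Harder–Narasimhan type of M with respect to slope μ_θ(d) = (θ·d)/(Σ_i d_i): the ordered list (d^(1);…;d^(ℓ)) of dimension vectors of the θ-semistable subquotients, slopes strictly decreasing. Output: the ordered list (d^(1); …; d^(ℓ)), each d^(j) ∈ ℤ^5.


Via rank(M_{q-1}∘⋯∘M_p): M ≅ I[1,1]^2, I[1,2], I[3,5].
μ_θ-semistable layers: μ^(1)=24; μ^(2)=17; μ^(3)=-25

((0, 1, 0, 0, 0); (3, 0, 0, 0, 0); (0, 0, 1, 1, 1))


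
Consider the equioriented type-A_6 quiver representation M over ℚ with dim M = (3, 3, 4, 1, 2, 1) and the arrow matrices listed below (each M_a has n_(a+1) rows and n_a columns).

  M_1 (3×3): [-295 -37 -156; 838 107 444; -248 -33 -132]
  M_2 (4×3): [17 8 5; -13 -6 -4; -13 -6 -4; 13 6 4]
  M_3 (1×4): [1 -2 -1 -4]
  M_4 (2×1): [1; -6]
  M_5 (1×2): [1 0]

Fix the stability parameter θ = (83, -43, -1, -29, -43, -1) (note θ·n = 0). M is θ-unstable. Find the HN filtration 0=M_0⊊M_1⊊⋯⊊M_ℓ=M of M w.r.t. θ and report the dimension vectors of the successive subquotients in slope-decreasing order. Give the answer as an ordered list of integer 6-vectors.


Interval decomposition of M: I[1,1], I[1,3], I[1,6], I[2,2], I[3,3]^2, I[5,5].
HN type (ℓ=5): μ^(1)=83; μ^(2)=13; μ^(3)=-1; μ^(4)=-33/5; μ^(5)=-43

((1, 0, 0, 0, 0, 0); (1, 1, 1, 0, 0, 0); (0, 0, 2, 0, 0, 1); (1, 1, 1, 1, 1, 0); (0, 1, 0, 0, 1, 0))


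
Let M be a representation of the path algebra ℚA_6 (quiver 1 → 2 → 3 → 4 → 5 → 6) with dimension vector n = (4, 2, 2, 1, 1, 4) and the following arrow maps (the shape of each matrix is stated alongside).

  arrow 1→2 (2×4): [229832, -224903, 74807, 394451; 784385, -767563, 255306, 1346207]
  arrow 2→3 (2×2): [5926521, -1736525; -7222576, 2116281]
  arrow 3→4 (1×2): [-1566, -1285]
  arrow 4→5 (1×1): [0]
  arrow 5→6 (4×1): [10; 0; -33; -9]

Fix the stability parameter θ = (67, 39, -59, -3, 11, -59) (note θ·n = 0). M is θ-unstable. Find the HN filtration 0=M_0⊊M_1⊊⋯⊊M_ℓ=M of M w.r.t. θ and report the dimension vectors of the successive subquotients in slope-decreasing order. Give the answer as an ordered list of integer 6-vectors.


Interval decomposition of M: I[1,1]^2, I[1,3], I[1,4], I[5,6], I[6,6]^3.
HN type (ℓ=5): μ^(1)=67; μ^(2)=47/3; μ^(3)=11; μ^(4)=-24; μ^(5)=-59

((2, 0, 0, 0, 0, 0); (1, 1, 1, 0, 0, 0); (1, 1, 1, 1, 0, 0); (0, 0, 0, 0, 1, 1); (0, 0, 0, 0, 0, 3))


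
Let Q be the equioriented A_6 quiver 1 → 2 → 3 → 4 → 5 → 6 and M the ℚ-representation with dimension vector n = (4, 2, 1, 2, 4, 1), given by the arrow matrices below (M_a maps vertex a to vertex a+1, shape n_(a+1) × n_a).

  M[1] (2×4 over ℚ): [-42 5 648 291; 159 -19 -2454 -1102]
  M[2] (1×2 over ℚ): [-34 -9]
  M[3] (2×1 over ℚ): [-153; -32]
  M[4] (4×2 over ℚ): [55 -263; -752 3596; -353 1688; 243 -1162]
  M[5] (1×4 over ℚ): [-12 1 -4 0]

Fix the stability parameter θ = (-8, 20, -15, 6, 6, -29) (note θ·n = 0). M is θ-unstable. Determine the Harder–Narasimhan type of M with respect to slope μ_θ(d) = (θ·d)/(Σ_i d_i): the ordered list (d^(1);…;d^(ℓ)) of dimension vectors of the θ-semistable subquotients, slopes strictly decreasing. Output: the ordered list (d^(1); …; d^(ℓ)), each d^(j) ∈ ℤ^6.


Barcode: M ≅ I[1,1]^2, I[1,2], I[1,5], I[4,5], I[5,5], I[5,6]. HN layers by μ_θ (5 steps, strictly decreasing):
  μ^(1)=20; μ^(2)=6; μ^(3)=5/2; μ^(4)=-8; μ^(5)=-23/2

((0, 1, 0, 0, 0, 0); (0, 0, 0, 2, 3, 0); (0, 1, 1, 0, 0, 0); (4, 0, 0, 0, 0, 0); (0, 0, 0, 0, 1, 1))


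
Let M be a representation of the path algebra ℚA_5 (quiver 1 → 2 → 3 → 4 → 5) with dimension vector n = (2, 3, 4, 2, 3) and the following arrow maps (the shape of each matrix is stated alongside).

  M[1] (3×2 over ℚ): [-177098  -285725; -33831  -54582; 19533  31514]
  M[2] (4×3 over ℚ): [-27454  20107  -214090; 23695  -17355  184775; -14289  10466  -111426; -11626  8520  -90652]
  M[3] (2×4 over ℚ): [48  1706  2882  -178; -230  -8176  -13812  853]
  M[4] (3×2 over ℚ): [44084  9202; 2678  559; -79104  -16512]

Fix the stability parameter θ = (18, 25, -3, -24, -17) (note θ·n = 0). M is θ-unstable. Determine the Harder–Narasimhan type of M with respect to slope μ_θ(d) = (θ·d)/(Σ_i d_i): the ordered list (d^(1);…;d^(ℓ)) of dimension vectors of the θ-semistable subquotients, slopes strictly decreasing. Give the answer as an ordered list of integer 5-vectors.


Interval decomposition of M: I[1,3], I[1,5], I[2,4], I[3,3], I[5,5]^2.
HN type (ℓ=5): μ^(1)=40/3; μ^(2)=-1/5; μ^(3)=-2/3; μ^(4)=-3; μ^(5)=-17

((1, 1, 1, 0, 0); (1, 1, 1, 1, 1); (0, 1, 1, 1, 0); (0, 0, 1, 0, 0); (0, 0, 0, 0, 2))


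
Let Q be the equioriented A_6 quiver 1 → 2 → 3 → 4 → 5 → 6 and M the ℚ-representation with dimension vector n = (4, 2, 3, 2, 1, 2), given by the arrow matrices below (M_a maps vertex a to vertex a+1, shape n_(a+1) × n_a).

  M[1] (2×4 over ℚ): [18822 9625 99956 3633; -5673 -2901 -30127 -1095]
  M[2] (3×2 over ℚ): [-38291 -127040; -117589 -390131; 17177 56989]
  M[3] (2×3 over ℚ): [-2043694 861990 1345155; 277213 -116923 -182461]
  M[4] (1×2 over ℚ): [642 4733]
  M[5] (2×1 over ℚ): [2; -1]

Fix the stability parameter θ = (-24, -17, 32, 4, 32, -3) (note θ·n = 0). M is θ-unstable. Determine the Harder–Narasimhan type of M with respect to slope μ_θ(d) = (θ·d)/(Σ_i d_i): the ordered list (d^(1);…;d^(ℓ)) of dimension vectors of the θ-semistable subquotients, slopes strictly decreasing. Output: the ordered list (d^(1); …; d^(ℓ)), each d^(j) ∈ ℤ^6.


Via rank(M_{q-1}∘⋯∘M_p): M ≅ I[1,1]^2, I[1,4], I[1,6], I[3,3], I[6,6].
μ_θ-semistable layers: μ^(1)=32; μ^(2)=18; μ^(3)=65/4; μ^(4)=-3; μ^(5)=-17; μ^(6)=-24

((0, 0, 1, 0, 0, 0); (0, 0, 1, 1, 0, 0); (0, 0, 1, 1, 1, 1); (0, 0, 0, 0, 0, 1); (0, 2, 0, 0, 0, 0); (4, 0, 0, 0, 0, 0))


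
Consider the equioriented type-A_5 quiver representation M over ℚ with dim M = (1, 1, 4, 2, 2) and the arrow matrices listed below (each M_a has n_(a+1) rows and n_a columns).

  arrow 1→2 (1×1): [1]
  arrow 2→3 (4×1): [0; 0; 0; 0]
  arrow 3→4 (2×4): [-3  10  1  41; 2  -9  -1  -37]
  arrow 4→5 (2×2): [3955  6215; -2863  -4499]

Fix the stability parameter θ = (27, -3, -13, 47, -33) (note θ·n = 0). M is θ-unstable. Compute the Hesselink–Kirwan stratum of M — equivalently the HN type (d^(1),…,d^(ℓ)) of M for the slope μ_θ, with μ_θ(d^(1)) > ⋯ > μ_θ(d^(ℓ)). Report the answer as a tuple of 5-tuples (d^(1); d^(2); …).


Barcode: M ≅ I[1,2], I[3,3]^2, I[3,4], I[3,5], I[5,5]. HN layers by μ_θ (5 steps, strictly decreasing):
  μ^(1)=47; μ^(2)=12; μ^(3)=7; μ^(4)=-13; μ^(5)=-33

((0, 0, 0, 1, 0); (1, 1, 0, 0, 0); (0, 0, 0, 1, 1); (0, 0, 4, 0, 0); (0, 0, 0, 0, 1))


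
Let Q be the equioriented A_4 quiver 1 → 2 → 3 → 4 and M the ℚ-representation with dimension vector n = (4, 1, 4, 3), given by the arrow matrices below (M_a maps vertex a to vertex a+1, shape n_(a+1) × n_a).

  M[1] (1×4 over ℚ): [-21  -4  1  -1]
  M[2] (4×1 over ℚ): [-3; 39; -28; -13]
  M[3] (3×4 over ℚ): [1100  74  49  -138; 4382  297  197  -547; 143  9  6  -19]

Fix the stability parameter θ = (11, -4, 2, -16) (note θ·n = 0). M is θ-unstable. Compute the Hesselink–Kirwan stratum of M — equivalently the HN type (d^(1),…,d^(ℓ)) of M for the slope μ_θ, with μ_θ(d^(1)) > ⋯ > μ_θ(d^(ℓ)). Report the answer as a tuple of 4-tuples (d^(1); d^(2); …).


Via rank(M_{q-1}∘⋯∘M_p): M ≅ I[1,1]^3, I[1,4], I[3,3], I[3,4]^2.
μ_θ-semistable layers: μ^(1)=11; μ^(2)=2; μ^(3)=-7/4; μ^(4)=-7

((3, 0, 0, 0); (0, 0, 1, 0); (1, 1, 1, 1); (0, 0, 2, 2))


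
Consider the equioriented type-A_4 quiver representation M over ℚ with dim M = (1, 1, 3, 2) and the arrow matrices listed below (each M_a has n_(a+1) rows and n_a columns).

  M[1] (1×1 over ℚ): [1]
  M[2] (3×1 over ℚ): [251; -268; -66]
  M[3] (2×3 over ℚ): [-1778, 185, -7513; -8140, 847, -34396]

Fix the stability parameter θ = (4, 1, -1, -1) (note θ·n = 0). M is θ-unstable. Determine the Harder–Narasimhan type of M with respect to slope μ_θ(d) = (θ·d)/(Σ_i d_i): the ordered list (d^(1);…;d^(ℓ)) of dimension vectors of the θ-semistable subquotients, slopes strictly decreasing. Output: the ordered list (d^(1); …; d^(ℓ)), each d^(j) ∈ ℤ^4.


Via rank(M_{q-1}∘⋯∘M_p): M ≅ I[1,3], I[3,4]^2.
μ_θ-semistable layers: μ^(1)=4/3; μ^(2)=-1

((1, 1, 1, 0); (0, 0, 2, 2))


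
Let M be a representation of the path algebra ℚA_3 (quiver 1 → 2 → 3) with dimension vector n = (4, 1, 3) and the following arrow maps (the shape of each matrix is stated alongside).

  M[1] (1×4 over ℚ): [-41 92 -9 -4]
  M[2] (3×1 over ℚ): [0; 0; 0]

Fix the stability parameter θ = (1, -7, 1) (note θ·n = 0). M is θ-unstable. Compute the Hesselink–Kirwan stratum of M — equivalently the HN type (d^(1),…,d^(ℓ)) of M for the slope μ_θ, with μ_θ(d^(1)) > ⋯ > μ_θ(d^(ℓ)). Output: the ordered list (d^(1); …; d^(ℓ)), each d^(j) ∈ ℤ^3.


Via rank(M_{q-1}∘⋯∘M_p): M ≅ I[1,1]^3, I[1,2], I[3,3]^3.
μ_θ-semistable layers: μ^(1)=1; μ^(2)=-3

((3, 0, 3); (1, 1, 0))


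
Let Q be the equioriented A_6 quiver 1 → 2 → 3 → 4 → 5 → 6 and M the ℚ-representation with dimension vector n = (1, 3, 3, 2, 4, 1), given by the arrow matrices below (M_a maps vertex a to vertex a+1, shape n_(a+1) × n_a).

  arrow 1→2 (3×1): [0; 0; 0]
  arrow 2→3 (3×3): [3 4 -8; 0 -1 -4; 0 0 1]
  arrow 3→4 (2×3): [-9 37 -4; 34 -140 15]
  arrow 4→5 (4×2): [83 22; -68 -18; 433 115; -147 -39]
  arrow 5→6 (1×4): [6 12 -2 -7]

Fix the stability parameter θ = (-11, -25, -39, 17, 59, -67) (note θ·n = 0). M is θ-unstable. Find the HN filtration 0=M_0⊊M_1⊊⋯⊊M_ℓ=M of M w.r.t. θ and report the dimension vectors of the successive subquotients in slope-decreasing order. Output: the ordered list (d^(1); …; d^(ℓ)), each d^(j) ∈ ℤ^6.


Barcode: M ≅ I[1,1], I[2,3], I[2,5], I[2,6], I[5,5]^2. HN layers by μ_θ (5 steps, strictly decreasing):
  μ^(1)=59; μ^(2)=17; μ^(3)=3; μ^(4)=-11; μ^(5)=-32

((0, 0, 0, 0, 3, 0); (0, 0, 0, 1, 0, 0); (0, 0, 0, 1, 1, 1); (1, 0, 0, 0, 0, 0); (0, 3, 3, 0, 0, 0))


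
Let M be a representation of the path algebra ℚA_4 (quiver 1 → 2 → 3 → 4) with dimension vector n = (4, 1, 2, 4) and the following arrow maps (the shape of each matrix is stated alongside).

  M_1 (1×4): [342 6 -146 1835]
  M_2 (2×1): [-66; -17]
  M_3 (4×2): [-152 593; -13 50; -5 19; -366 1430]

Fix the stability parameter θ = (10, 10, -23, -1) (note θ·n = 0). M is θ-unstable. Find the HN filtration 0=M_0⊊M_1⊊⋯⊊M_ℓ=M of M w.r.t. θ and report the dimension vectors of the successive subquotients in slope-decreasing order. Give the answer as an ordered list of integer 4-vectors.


Via rank(M_{q-1}∘⋯∘M_p): M ≅ I[1,1]^3, I[1,4], I[3,4], I[4,4]^2.
μ_θ-semistable layers: μ^(1)=10; μ^(2)=-1; μ^(3)=-23

((3, 0, 0, 0); (1, 1, 1, 4); (0, 0, 1, 0))


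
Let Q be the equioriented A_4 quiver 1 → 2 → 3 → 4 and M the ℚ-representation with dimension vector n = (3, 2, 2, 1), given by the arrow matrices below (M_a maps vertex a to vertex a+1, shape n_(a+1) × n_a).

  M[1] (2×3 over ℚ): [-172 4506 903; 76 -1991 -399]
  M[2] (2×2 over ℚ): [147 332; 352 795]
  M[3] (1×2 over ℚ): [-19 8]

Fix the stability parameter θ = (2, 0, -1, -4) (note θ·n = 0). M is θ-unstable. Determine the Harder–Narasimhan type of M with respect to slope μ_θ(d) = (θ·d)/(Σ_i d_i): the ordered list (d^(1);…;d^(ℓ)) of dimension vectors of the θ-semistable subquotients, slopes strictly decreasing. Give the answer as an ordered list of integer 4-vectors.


Via rank(M_{q-1}∘⋯∘M_p): M ≅ I[1,1], I[1,3], I[1,4].
μ_θ-semistable layers: μ^(1)=2; μ^(2)=1/3; μ^(3)=-3/4

((1, 0, 0, 0); (1, 1, 1, 0); (1, 1, 1, 1))


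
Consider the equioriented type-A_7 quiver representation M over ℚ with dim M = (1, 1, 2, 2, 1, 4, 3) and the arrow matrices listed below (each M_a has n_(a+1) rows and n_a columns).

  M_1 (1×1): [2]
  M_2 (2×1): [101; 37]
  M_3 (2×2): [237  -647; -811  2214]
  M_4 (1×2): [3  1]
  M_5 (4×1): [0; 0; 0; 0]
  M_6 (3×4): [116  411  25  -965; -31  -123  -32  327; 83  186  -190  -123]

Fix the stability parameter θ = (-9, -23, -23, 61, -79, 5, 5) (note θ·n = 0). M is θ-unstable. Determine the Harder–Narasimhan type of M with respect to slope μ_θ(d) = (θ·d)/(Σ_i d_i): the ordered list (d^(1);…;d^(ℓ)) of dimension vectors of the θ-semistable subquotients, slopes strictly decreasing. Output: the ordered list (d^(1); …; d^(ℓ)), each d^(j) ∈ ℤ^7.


Via rank(M_{q-1}∘⋯∘M_p): M ≅ I[1,5], I[3,4], I[6,6], I[6,7]^3.
μ_θ-semistable layers: μ^(1)=61; μ^(2)=5; μ^(3)=-9; μ^(4)=-55/3; μ^(5)=-23

((0, 0, 0, 1, 0, 0, 0); (0, 0, 0, 0, 0, 4, 3); (0, 0, 0, 1, 1, 0, 0); (1, 1, 1, 0, 0, 0, 0); (0, 0, 1, 0, 0, 0, 0))


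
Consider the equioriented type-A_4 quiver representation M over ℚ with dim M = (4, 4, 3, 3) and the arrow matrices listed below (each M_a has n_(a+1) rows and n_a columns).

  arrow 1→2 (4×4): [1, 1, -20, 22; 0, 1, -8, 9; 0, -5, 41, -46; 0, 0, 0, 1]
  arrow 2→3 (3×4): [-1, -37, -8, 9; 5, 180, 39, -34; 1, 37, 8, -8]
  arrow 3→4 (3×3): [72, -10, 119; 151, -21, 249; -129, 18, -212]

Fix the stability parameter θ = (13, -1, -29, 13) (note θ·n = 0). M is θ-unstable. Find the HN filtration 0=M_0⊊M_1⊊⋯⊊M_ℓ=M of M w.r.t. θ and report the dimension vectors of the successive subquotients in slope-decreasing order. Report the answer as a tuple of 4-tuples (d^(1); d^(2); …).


Barcode: M ≅ I[1,2], I[1,4]^3. HN layers by μ_θ (3 steps, strictly decreasing):
  μ^(1)=13; μ^(2)=6; μ^(3)=-17/3

((0, 0, 0, 3); (1, 1, 0, 0); (3, 3, 3, 0))


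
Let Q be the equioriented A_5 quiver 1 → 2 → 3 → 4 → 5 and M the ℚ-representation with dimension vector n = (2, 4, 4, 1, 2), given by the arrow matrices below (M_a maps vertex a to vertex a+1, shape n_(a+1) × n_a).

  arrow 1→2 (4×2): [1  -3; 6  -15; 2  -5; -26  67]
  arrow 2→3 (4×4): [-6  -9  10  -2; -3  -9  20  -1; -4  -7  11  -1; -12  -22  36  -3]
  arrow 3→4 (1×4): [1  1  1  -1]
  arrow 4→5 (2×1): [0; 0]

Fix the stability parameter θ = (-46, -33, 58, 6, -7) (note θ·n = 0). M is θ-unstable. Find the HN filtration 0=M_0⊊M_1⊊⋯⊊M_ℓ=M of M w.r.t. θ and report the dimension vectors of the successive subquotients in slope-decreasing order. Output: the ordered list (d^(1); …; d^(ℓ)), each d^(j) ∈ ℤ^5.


Interval decomposition of M: I[1,3], I[1,4], I[2,3]^2, I[5,5]^2.
HN type (ℓ=5): μ^(1)=58; μ^(2)=32; μ^(3)=-7; μ^(4)=-33; μ^(5)=-46

((0, 0, 3, 0, 0); (0, 0, 1, 1, 0); (0, 0, 0, 0, 2); (0, 4, 0, 0, 0); (2, 0, 0, 0, 0))


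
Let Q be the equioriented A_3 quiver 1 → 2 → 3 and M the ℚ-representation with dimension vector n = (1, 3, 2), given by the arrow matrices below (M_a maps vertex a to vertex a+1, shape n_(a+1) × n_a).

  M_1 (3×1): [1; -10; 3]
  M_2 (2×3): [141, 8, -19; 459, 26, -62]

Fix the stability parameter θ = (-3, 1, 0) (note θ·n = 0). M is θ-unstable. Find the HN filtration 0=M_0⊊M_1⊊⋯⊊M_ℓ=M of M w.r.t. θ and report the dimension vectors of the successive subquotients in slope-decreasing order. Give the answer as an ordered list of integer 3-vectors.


Interval decomposition of M: I[1,3], I[2,2], I[2,3].
HN type (ℓ=3): μ^(1)=1; μ^(2)=1/2; μ^(3)=-3

((0, 1, 0); (0, 2, 2); (1, 0, 0))


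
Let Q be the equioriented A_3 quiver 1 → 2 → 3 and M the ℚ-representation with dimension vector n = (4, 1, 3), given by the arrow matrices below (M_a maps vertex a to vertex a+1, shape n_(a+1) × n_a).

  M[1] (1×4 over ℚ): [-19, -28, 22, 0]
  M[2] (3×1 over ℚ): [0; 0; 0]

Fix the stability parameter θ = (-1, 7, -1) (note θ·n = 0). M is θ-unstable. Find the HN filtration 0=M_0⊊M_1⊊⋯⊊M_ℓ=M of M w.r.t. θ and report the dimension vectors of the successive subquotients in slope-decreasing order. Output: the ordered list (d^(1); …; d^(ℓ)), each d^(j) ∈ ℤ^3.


Interval decomposition of M: I[1,1]^3, I[1,2], I[3,3]^3.
HN type (ℓ=2): μ^(1)=7; μ^(2)=-1

((0, 1, 0); (4, 0, 3))


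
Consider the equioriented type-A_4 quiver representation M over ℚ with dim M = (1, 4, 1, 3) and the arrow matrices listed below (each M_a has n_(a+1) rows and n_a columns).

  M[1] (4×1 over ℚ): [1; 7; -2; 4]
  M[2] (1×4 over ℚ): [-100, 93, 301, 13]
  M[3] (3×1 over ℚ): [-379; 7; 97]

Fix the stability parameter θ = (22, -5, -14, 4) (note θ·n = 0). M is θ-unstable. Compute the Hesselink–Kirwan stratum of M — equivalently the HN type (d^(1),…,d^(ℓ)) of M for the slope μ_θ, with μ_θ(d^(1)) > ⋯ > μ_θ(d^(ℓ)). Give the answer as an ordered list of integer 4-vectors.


Via rank(M_{q-1}∘⋯∘M_p): M ≅ I[1,4], I[2,2]^3, I[4,4]^2.
μ_θ-semistable layers: μ^(1)=4; μ^(2)=1; μ^(3)=-5

((0, 0, 0, 3); (1, 1, 1, 0); (0, 3, 0, 0))


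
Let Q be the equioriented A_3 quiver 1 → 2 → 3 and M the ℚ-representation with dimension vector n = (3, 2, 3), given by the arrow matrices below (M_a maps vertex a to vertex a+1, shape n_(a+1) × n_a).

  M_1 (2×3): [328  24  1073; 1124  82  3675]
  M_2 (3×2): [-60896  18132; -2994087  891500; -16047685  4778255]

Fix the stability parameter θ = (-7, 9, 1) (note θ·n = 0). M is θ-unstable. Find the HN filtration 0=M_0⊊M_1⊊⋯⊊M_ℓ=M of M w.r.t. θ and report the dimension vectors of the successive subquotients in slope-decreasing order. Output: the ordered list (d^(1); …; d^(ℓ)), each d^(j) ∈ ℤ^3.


Interval decomposition of M: I[1,1], I[1,3]^2, I[3,3].
HN type (ℓ=3): μ^(1)=5; μ^(2)=1; μ^(3)=-7

((0, 2, 2); (0, 0, 1); (3, 0, 0))


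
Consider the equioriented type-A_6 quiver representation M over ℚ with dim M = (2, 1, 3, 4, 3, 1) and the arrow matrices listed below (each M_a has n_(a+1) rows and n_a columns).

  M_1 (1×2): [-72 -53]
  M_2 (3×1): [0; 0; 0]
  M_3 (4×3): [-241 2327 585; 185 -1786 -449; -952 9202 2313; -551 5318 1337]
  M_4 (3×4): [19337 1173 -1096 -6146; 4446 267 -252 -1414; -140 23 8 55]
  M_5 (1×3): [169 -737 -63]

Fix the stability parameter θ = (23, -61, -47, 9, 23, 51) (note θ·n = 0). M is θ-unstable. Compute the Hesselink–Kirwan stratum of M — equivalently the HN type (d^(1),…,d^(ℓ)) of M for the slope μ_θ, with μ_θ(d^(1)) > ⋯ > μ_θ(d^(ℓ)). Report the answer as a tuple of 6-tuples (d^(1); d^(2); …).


Via rank(M_{q-1}∘⋯∘M_p): M ≅ I[1,1], I[1,2], I[3,5]^2, I[3,6], I[4,4].
μ_θ-semistable layers: μ^(1)=51; μ^(2)=23; μ^(3)=9; μ^(4)=-19; μ^(5)=-47

((0, 0, 0, 0, 0, 1); (1, 0, 0, 0, 3, 0); (0, 0, 0, 4, 0, 0); (1, 1, 0, 0, 0, 0); (0, 0, 3, 0, 0, 0))


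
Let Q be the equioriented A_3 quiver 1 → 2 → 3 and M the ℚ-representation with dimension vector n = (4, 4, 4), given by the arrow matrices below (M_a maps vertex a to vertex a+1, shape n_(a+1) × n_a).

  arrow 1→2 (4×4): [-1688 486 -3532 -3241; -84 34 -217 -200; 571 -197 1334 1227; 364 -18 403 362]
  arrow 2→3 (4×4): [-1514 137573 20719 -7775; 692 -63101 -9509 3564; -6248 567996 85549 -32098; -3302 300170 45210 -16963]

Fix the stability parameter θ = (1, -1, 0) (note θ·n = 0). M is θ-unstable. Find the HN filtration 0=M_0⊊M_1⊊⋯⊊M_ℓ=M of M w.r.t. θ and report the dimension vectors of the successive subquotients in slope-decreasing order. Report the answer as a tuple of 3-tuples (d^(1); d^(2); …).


Barcode: M ≅ I[1,1], I[1,2], I[1,3]^2, I[2,3], I[3,3]. HN layers by μ_θ (3 steps, strictly decreasing):
  μ^(1)=1; μ^(2)=0; μ^(3)=-1

((1, 0, 0); (3, 3, 4); (0, 1, 0))


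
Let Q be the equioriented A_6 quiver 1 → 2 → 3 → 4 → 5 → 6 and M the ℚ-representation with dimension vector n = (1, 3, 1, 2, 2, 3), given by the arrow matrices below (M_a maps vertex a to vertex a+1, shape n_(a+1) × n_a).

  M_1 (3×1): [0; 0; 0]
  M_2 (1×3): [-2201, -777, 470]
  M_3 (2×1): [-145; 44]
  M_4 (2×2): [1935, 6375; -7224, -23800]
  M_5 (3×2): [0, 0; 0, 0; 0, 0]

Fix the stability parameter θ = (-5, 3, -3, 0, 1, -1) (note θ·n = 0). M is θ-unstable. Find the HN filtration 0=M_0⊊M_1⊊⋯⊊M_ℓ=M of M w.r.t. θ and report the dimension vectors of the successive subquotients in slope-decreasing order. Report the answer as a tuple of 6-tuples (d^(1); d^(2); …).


Barcode: M ≅ I[1,1], I[2,2]^2, I[2,5], I[4,4], I[5,5], I[6,6]^3. HN layers by μ_θ (5 steps, strictly decreasing):
  μ^(1)=3; μ^(2)=1; μ^(3)=0; μ^(4)=-1; μ^(5)=-5

((0, 2, 0, 0, 0, 0); (0, 0, 0, 0, 2, 0); (0, 1, 1, 2, 0, 0); (0, 0, 0, 0, 0, 3); (1, 0, 0, 0, 0, 0))


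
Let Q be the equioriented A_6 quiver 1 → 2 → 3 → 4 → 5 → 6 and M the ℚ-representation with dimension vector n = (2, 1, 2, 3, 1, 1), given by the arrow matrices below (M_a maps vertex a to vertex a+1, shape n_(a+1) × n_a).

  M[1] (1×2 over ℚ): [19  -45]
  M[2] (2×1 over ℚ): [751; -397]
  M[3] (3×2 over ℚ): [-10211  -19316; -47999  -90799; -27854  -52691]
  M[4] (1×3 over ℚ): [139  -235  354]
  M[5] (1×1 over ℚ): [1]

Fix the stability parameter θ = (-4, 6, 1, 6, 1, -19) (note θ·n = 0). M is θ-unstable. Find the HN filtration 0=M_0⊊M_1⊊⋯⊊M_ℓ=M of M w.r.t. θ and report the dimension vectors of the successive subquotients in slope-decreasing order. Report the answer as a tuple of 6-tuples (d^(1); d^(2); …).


Interval decomposition of M: I[1,1], I[1,6], I[3,4], I[4,4].
HN type (ℓ=4): μ^(1)=6; μ^(2)=1; μ^(3)=-1; μ^(4)=-4

((0, 0, 0, 2, 0, 0); (0, 0, 1, 0, 0, 0); (0, 1, 1, 1, 1, 1); (2, 0, 0, 0, 0, 0))


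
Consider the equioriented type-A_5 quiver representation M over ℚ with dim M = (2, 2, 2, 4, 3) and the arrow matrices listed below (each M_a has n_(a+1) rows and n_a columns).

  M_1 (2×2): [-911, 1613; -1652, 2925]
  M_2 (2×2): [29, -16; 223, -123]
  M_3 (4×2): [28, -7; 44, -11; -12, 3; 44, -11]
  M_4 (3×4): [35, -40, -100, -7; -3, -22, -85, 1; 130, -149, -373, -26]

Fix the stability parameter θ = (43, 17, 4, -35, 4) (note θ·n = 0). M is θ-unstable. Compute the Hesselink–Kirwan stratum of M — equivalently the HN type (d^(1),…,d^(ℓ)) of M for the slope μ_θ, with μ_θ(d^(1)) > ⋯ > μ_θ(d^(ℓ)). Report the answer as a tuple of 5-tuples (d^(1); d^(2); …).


Via rank(M_{q-1}∘⋯∘M_p): M ≅ I[1,3], I[1,5], I[4,4], I[4,5]^2.
μ_θ-semistable layers: μ^(1)=64/3; μ^(2)=33/5; μ^(3)=4; μ^(4)=-35

((1, 1, 1, 0, 0); (1, 1, 1, 1, 1); (0, 0, 0, 0, 2); (0, 0, 0, 3, 0))


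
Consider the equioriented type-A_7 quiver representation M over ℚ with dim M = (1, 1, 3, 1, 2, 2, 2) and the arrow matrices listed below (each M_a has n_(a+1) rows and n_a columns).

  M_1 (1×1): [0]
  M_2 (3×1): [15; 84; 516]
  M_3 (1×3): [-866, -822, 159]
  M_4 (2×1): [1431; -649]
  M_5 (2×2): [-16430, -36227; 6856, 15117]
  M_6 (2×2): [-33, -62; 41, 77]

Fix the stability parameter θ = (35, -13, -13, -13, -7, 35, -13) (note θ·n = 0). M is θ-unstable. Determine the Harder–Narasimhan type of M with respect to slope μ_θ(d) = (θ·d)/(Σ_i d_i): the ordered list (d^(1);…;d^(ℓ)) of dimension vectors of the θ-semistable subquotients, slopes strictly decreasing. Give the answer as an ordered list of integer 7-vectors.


Barcode: M ≅ I[1,1], I[2,7], I[3,3]^2, I[5,7]. HN layers by μ_θ (4 steps, strictly decreasing):
  μ^(1)=35; μ^(2)=11; μ^(3)=-7; μ^(4)=-13

((1, 0, 0, 0, 0, 0, 0); (0, 0, 0, 0, 0, 2, 2); (0, 0, 0, 0, 2, 0, 0); (0, 1, 3, 1, 0, 0, 0))


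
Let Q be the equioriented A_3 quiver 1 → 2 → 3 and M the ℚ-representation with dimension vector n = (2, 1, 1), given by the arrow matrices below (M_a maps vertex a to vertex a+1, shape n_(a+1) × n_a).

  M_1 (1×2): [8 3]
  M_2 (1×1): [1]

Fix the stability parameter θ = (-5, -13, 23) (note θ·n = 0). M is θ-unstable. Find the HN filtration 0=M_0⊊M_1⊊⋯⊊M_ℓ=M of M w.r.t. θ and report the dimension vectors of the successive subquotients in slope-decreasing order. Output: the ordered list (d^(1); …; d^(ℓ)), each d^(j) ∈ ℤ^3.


Via rank(M_{q-1}∘⋯∘M_p): M ≅ I[1,1], I[1,3].
μ_θ-semistable layers: μ^(1)=23; μ^(2)=-5; μ^(3)=-9

((0, 0, 1); (1, 0, 0); (1, 1, 0))


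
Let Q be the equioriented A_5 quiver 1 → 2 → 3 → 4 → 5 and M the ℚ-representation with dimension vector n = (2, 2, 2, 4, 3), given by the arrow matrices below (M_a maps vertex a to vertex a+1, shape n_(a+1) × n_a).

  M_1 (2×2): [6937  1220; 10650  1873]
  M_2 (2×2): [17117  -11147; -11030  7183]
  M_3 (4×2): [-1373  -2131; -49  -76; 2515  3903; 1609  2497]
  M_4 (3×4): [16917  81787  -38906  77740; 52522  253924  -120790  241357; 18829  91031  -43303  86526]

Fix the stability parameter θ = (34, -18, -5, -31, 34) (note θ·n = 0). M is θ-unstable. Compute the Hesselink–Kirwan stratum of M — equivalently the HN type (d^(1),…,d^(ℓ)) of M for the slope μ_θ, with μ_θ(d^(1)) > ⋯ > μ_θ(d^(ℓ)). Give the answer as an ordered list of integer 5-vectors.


Via rank(M_{q-1}∘⋯∘M_p): M ≅ I[1,5]^2, I[4,4], I[4,5].
μ_θ-semistable layers: μ^(1)=34; μ^(2)=-5; μ^(3)=-31

((0, 0, 0, 0, 3); (2, 2, 2, 2, 0); (0, 0, 0, 2, 0))


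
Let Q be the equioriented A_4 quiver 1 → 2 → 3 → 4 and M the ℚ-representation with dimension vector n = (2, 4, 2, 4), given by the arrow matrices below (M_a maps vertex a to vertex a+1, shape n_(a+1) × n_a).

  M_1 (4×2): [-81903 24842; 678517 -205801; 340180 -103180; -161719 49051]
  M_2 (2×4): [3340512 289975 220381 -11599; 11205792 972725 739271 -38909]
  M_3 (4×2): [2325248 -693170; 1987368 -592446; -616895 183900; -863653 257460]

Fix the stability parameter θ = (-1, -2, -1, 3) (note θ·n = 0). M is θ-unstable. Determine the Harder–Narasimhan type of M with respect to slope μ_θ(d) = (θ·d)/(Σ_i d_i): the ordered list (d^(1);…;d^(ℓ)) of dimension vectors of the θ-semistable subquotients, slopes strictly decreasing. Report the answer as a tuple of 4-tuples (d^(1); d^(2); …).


Barcode: M ≅ I[1,2]^2, I[2,2], I[2,4], I[3,4], I[4,4]^2. HN layers by μ_θ (4 steps, strictly decreasing):
  μ^(1)=3; μ^(2)=-1; μ^(3)=-3/2; μ^(4)=-2

((0, 0, 0, 4); (0, 0, 2, 0); (2, 2, 0, 0); (0, 2, 0, 0))


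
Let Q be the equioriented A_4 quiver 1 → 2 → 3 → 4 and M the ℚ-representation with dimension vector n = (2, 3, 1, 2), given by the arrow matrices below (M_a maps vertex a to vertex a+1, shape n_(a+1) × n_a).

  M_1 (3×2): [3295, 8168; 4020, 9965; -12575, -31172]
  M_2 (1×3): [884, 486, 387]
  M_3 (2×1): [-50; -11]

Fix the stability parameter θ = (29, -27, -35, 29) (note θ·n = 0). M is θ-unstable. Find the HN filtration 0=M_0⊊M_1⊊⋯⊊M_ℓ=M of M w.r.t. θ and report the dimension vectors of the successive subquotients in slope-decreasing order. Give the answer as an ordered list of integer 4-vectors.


Interval decomposition of M: I[1,2], I[1,4], I[2,2], I[4,4].
HN type (ℓ=4): μ^(1)=29; μ^(2)=1; μ^(3)=-11; μ^(4)=-27

((0, 0, 0, 2); (1, 1, 0, 0); (1, 1, 1, 0); (0, 1, 0, 0))


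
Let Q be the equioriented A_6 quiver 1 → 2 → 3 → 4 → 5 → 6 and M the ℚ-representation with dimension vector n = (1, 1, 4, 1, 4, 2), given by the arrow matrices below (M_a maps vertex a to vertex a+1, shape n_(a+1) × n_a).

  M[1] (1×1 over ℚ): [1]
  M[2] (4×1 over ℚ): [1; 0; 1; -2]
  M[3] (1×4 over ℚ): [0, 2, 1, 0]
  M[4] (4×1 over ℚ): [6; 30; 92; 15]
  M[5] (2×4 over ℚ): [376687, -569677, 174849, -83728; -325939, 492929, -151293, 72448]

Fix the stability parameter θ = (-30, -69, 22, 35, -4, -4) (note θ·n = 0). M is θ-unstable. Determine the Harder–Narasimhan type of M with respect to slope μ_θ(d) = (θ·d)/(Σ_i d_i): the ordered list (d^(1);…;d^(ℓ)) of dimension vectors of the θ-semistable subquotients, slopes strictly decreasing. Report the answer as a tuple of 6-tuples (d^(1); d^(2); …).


Via rank(M_{q-1}∘⋯∘M_p): M ≅ I[1,5], I[3,3]^3, I[5,5], I[5,6]^2.
μ_θ-semistable layers: μ^(1)=22; μ^(2)=53/3; μ^(3)=-4; μ^(4)=-99/2

((0, 0, 3, 0, 0, 0); (0, 0, 1, 1, 1, 0); (0, 0, 0, 0, 3, 2); (1, 1, 0, 0, 0, 0))


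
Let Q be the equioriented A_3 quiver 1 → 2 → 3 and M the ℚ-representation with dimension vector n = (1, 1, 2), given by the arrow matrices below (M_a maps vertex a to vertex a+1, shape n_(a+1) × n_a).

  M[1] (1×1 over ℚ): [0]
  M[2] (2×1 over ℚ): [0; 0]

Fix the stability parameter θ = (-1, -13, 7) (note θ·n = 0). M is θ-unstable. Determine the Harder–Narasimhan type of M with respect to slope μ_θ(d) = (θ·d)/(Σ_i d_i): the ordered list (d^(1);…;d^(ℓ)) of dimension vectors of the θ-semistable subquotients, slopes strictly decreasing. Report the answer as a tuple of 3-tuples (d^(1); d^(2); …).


Barcode: M ≅ I[1,1], I[2,2], I[3,3]^2. HN layers by μ_θ (3 steps, strictly decreasing):
  μ^(1)=7; μ^(2)=-1; μ^(3)=-13

((0, 0, 2); (1, 0, 0); (0, 1, 0))


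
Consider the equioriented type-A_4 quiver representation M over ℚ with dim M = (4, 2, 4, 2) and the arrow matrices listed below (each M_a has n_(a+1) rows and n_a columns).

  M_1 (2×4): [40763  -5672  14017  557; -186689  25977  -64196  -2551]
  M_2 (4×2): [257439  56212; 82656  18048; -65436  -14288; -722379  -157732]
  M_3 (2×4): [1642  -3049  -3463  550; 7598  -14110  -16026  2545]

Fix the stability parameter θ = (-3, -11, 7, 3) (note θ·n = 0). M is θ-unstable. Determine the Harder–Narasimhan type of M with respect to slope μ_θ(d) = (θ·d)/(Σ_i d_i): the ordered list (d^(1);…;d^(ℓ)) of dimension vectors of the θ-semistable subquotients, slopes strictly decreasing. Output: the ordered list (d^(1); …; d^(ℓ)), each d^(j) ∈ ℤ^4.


Barcode: M ≅ I[1,1]^2, I[1,2], I[1,4], I[3,3]^2, I[3,4]. HN layers by μ_θ (4 steps, strictly decreasing):
  μ^(1)=7; μ^(2)=5; μ^(3)=-3; μ^(4)=-7

((0, 0, 2, 0); (0, 0, 2, 2); (2, 0, 0, 0); (2, 2, 0, 0))


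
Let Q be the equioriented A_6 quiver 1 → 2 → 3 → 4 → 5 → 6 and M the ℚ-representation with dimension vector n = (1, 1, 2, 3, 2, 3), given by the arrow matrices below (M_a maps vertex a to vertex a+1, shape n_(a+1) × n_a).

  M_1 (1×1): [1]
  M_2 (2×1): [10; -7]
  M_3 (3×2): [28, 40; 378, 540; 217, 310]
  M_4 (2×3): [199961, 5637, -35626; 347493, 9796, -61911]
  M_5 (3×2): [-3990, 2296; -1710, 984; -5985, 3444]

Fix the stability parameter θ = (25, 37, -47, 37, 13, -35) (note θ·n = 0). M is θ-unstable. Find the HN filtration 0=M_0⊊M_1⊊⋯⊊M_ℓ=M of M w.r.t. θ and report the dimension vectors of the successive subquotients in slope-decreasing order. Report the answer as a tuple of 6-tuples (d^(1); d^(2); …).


Via rank(M_{q-1}∘⋯∘M_p): M ≅ I[1,3], I[3,5], I[4,4], I[4,6], I[6,6]^2.
μ_θ-semistable layers: μ^(1)=37; μ^(2)=25; μ^(3)=5; μ^(4)=-35; μ^(5)=-47

((0, 0, 0, 1, 0, 0); (0, 0, 0, 1, 1, 0); (1, 1, 1, 1, 1, 1); (0, 0, 0, 0, 0, 2); (0, 0, 1, 0, 0, 0))


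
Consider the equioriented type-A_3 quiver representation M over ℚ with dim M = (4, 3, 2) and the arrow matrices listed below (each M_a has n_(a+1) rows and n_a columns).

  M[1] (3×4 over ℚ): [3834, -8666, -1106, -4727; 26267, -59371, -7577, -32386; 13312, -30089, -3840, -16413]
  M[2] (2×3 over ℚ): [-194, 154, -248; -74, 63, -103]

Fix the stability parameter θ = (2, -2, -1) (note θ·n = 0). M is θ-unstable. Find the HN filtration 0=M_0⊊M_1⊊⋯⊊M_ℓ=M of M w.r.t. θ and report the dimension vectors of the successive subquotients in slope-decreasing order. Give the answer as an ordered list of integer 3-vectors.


Barcode: M ≅ I[1,1], I[1,2], I[1,3]^2. HN layers by μ_θ (3 steps, strictly decreasing):
  μ^(1)=2; μ^(2)=0; μ^(3)=-1/3

((1, 0, 0); (1, 1, 0); (2, 2, 2))


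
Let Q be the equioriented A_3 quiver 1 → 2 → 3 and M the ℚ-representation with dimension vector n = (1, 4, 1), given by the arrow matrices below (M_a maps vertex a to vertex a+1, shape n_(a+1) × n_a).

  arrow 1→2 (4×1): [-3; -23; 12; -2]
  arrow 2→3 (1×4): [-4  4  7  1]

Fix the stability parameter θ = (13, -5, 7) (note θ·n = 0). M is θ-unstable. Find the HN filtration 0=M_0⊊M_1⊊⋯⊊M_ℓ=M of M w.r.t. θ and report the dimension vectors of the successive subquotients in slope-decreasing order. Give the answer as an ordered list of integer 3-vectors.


Interval decomposition of M: I[1,3], I[2,2]^3.
HN type (ℓ=3): μ^(1)=7; μ^(2)=4; μ^(3)=-5

((0, 0, 1); (1, 1, 0); (0, 3, 0))


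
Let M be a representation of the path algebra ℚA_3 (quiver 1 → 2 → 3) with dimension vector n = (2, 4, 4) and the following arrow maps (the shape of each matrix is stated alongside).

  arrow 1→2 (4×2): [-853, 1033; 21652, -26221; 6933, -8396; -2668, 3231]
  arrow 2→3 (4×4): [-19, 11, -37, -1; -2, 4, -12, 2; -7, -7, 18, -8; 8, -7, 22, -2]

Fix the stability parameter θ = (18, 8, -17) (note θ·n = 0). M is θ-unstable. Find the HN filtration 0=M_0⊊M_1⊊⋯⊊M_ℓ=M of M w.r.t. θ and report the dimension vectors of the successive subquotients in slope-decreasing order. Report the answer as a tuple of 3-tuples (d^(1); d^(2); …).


Via rank(M_{q-1}∘⋯∘M_p): M ≅ I[1,3]^2, I[2,3]^2.
μ_θ-semistable layers: μ^(1)=3; μ^(2)=-9/2

((2, 2, 2); (0, 2, 2))


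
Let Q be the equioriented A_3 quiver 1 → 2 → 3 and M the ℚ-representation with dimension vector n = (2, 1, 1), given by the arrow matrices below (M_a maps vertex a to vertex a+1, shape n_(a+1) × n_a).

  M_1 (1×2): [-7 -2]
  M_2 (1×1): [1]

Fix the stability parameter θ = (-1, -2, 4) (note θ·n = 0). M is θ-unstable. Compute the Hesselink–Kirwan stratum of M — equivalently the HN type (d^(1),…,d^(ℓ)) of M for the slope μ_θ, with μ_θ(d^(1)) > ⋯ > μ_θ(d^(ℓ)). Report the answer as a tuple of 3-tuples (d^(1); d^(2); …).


Via rank(M_{q-1}∘⋯∘M_p): M ≅ I[1,1], I[1,3].
μ_θ-semistable layers: μ^(1)=4; μ^(2)=-1; μ^(3)=-3/2

((0, 0, 1); (1, 0, 0); (1, 1, 0))
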